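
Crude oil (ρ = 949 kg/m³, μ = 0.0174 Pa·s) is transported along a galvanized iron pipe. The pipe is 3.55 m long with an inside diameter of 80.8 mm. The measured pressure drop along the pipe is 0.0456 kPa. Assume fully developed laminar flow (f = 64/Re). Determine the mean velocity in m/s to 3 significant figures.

V ≈ 0.151 m/s

For laminar flow, f = 64/Re with Re = ρVD/μ, so Darcy-Weisbach reduces to ΔP = 32μLV/D². Solving for V: V = ΔP·D²/(32μL) = 45.6·(0.0808)²/(32·0.0174·3.55) = 0.1506 m/s.
Check: Re = ρVD/μ = 949·0.1506·0.0808/0.0174 = 663.7 < 2300, so the laminar assumption holds.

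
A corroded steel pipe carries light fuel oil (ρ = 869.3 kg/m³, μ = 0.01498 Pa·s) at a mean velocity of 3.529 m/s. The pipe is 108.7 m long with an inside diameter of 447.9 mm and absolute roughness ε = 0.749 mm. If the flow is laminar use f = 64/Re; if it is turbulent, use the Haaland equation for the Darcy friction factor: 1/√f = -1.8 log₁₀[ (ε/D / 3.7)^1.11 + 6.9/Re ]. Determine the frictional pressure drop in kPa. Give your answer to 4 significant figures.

ΔP ≈ 31.81 kPa

Reynolds number Re = ρVD/μ = 869.3 · 3.529 · 0.4479 / 0.015 = 9.173e+04.
Re > 4000 → turbulent. Relative roughness ε/D = 0.000749/0.4479 = 0.00167. Haaland: 1/√f = -1.8 log₁₀[(0.00167/3.7)^1.11 + 6.9/9.173e+04] = -1.8 log₁₀[0.000194 + 7.52e-05] = 6.427, so f = 0.02421.
Darcy-Weisbach: ΔP = f(L/D)(ρV²/2) = 0.02421·(108.7/0.4479)·(869.3·3.529²/2) = 0.02421·242.7·5413 = 3.181e+04 Pa.
ΔP = 3.181e+04 Pa = 31.81 kPa.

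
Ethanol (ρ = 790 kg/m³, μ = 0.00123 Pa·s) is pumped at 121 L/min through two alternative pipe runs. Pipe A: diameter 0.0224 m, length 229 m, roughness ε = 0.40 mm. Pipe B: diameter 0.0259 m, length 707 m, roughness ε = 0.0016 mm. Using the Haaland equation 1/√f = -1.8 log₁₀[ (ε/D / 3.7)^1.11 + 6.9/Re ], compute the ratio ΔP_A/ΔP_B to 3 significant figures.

Pipe A: V = Q/A = 0.002017/0.0003941 = 5.117 m/s; Re = 7.362e+04; ε/D = 0.0179; Haaland → f = 0.04723; ΔP_A = f(L/D)(ρV²/2) = 4.995e+06 Pa.
Pipe B: V = Q/A = 0.002017/0.0005269 = 3.828 m/s; Re = 6.367e+04; ε/D = 6.18e-05; Haaland → f = 0.01983; ΔP_B = f(L/D)(ρV²/2) = 3.132e+06 Pa.
ΔP_A/ΔP_B = 4.995e+06/3.132e+06 = 1.59.

ΔP_A/ΔP_B ≈ 1.59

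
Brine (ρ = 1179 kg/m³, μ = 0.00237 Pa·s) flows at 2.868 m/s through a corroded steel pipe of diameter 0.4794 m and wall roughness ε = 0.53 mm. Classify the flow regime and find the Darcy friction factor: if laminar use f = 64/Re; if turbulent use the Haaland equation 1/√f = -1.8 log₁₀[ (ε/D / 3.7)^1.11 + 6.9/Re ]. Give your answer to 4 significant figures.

f ≈ 0.02052

Re = ρVD/μ = 1179·2.868·0.4794/0.00237 = 6.84e+05.
Re > 4000 → turbulent. ε/D = 0.00053/0.4794 = 0.00111; Haaland: 1/√f = -1.8 log₁₀[0.000122 + 1.01e-05] = 6.98, so f = 0.02052.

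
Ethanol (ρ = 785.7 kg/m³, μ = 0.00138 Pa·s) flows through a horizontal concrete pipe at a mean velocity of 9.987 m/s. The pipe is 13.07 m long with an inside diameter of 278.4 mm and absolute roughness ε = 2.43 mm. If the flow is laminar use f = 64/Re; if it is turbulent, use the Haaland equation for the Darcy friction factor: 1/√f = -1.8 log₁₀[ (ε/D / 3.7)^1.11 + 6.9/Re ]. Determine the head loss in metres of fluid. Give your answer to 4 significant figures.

Reynolds number Re = ρVD/μ = 785.7 · 9.987 · 0.2784 / 0.00138 = 1.583e+06.
Re > 4000 → turbulent. Relative roughness ε/D = 0.00243/0.2784 = 0.00873. Haaland: 1/√f = -1.8 log₁₀[(0.00873/3.7)^1.11 + 6.9/1.583e+06] = -1.8 log₁₀[0.00121 + 4.36e-06] = 5.246, so f = 0.03633.
Darcy-Weisbach: ΔP = f(L/D)(ρV²/2) = 0.03633·(13.07/0.2784)·(785.7·9.987²/2) = 0.03633·46.95·3.918e+04 = 6.683e+04 Pa.
Head loss h_f = ΔP/(ρg) = 6.683e+04/(785.7·9.81) = 8.670 m.

h_f ≈ 8.670 m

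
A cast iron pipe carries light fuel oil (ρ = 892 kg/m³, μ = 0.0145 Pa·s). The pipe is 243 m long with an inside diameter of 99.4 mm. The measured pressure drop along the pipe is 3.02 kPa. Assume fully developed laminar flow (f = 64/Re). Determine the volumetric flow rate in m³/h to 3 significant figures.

For laminar flow, f = 64/Re with Re = ρVD/μ, so Darcy-Weisbach reduces to ΔP = 32μLV/D². Solving for V: V = ΔP·D²/(32μL) = 3020·(0.0994)²/(32·0.0145·243) = 0.2646 m/s.
Check: Re = ρVD/μ = 892·0.2646·0.0994/0.0145 = 1618 < 2300, so the laminar assumption holds.
Q = V·A = 0.2646·(π/4·0.0994²) = 0.002054 m³/s = 7.39 m³/h.

Q ≈ 7.39 m³/h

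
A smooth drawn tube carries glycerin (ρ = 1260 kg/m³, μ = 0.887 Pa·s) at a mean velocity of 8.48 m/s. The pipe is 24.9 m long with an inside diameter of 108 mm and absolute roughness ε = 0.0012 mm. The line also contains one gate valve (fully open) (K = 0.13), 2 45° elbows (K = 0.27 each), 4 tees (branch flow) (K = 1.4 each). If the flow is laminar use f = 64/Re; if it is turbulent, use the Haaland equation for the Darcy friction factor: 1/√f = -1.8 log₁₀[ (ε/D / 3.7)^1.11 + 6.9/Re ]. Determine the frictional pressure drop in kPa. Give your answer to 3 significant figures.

Reynolds number Re = ρVD/μ = 1260 · 8.48 · 0.108 / 0.887 = 1301.
Re < 2300 → laminar flow, so f = 64/Re = 64/1301 = 0.04919 (the turbulent correlation is not needed).
Total minor-loss coefficient ΣK = 1·0.13 + 2·0.27 + 4·1.4 = 6.27.
ΔP = [f·L/D + ΣK]·(ρV²/2) = [0.04919·24.9/0.108 + 6.27]·(1260·8.48²/2) = [11.34 + 6.27]·4.53e+04 = 7.979e+05 Pa.
ΔP = 7.979e+05 Pa = 798 kPa.

ΔP ≈ 798 kPa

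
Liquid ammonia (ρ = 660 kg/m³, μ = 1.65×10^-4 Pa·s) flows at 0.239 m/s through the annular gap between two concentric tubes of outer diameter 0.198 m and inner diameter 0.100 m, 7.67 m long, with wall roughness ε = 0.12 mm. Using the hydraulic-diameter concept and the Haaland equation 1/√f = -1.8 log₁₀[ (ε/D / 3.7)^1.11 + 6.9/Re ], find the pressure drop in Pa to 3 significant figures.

Hydraulic diameter D_h = 4A/P = D_o - D_i = 0.198 - 0.1 = 0.098 m.
Re = ρVD_h/μ = 660·0.239·0.098/0.000165 = 9.369e+04.
ε/D_h = 0.00012/0.098 = 0.00122; Haaland gives 1/√f = -1.8 log₁₀[0.000137+7.36e-05] = 6.617, so f = 0.02284.
ΔP = f(L/D_h)(ρV²/2) = 0.02284·7.67/0.098·18.85 = 33.69 Pa.

ΔP ≈ 33.7 Pa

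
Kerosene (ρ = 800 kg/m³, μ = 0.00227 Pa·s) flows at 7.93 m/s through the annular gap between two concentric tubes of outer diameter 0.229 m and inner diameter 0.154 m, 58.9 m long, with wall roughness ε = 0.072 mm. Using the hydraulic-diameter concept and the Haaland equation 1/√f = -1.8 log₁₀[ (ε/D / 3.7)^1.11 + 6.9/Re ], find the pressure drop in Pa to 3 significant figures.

ΔP ≈ 409000 Pa

Hydraulic diameter D_h = 4A/P = D_o - D_i = 0.229 - 0.154 = 0.075 m.
Re = ρVD_h/μ = 800·7.93·0.075/0.00227 = 2.096e+05.
ε/D_h = 7.2e-05/0.075 = 0.00096; Haaland gives 1/√f = -1.8 log₁₀[0.000105+3.29e-05] = 6.951, so f = 0.0207.
ΔP = f(L/D_h)(ρV²/2) = 0.0207·58.9/0.075·2.515e+04 = 4.089e+05 Pa.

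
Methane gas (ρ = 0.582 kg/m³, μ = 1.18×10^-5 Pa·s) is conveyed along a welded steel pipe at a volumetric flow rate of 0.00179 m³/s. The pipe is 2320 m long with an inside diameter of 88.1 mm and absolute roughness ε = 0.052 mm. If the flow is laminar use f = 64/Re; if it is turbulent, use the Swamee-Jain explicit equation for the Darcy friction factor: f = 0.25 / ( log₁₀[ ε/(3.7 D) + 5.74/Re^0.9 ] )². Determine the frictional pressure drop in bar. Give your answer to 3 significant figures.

Cross-sectional area A = πD²/4 = π(0.0881)²/4 = 0.006096 m²; mean velocity V = Q/A = 0.00179/0.006096 = 0.2936 m/s.
Reynolds number Re = ρVD/μ = 0.582 · 0.2936 · 0.0881 / 1.18e-05 = 1276.
Re < 2300 → laminar flow, so f = 64/Re = 64/1276 = 0.05016 (the turbulent correlation is not needed).
Darcy-Weisbach: ΔP = f(L/D)(ρV²/2) = 0.05016·(2320/0.0881)·(0.582·0.2936²/2) = 0.05016·2.633e+04·0.02509 = 33.14 Pa.
ΔP = 33.14 Pa = 3.31×10^-4 bar.

ΔP ≈ 3.31×10^-4 bar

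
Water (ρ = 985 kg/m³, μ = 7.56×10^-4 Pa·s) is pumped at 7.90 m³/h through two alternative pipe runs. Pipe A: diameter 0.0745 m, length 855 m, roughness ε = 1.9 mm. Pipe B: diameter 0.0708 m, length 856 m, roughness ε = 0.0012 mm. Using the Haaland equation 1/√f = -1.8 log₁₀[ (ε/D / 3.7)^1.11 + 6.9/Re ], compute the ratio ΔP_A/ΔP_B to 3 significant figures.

Pipe A: V = Q/A = 0.002194/0.004359 = 0.5034 m/s; Re = 4.886e+04; ε/D = 0.0255; Haaland → f = 0.05429; ΔP_A = f(L/D)(ρV²/2) = 7.777e+04 Pa.
Pipe B: V = Q/A = 0.002194/0.003937 = 0.5574 m/s; Re = 5.142e+04; ε/D = 1.69e-05; Haaland → f = 0.02062; ΔP_B = f(L/D)(ρV²/2) = 3.816e+04 Pa.
ΔP_A/ΔP_B = 7.777e+04/3.816e+04 = 2.04.

ΔP_A/ΔP_B ≈ 2.04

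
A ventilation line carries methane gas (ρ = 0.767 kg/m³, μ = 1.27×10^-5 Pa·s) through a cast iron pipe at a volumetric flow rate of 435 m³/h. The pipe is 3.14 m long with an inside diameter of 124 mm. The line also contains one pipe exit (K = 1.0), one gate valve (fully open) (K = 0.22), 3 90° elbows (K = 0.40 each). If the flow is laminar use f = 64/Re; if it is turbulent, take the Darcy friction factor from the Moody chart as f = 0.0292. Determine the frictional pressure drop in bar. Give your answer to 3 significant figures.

Q = 435 m³/h = 435/3600 = 0.1208 m³/s.
Cross-sectional area A = πD²/4 = π(0.124)²/4 = 0.01208 m²; mean velocity V = Q/A = 0.1208/0.01208 = 10.01 m/s.
Reynolds number Re = ρVD/μ = 0.767 · 10.01 · 0.124 / 1.27e-05 = 7.493e+04.
Re > 4000 → turbulent; use the Moody-chart value f = 0.0292.
Total minor-loss coefficient ΣK = 1·1 + 1·0.22 + 3·0.4 = 2.42.
ΔP = [f·L/D + ΣK]·(ρV²/2) = [0.0292·3.14/0.124 + 2.42]·(0.767·10.01²/2) = [0.7394 + 2.42]·38.39 = 121.3 Pa.
ΔP = 121.3 Pa = 0.00121 bar.

ΔP ≈ 0.00121 bar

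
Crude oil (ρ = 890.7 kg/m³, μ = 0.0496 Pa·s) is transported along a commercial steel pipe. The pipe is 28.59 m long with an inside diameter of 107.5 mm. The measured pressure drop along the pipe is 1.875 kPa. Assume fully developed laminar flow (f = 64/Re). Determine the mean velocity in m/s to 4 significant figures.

For laminar flow, f = 64/Re with Re = ρVD/μ, so Darcy-Weisbach reduces to ΔP = 32μLV/D². Solving for V: V = ΔP·D²/(32μL) = 1875·(0.1075)²/(32·0.0496·28.59) = 0.4775 m/s.
Check: Re = ρVD/μ = 890.7·0.4775·0.1075/0.0496 = 921.8 < 2300, so the laminar assumption holds.

V ≈ 0.4775 m/s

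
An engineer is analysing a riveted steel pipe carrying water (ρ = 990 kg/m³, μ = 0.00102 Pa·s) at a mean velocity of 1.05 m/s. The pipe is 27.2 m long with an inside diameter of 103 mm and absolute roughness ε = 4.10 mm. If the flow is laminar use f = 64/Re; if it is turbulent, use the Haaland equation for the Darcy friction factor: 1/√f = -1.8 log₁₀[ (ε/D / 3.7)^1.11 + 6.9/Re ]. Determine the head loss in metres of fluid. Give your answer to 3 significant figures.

h_f ≈ 0.963 m

Reynolds number Re = ρVD/μ = 990 · 1.05 · 0.103 / 0.00102 = 1.05e+05.
Re > 4000 → turbulent. Relative roughness ε/D = 0.0041/0.103 = 0.0398. Haaland: 1/√f = -1.8 log₁₀[(0.0398/3.7)^1.11 + 6.9/1.05e+05] = -1.8 log₁₀[0.00653 + 6.57e-05] = 3.925, so f = 0.06492.
Darcy-Weisbach: ΔP = f(L/D)(ρV²/2) = 0.06492·(27.2/0.103)·(990·1.05²/2) = 0.06492·264.1·545.7 = 9356 Pa.
Head loss h_f = ΔP/(ρg) = 9356/(990·9.81) = 0.963 m.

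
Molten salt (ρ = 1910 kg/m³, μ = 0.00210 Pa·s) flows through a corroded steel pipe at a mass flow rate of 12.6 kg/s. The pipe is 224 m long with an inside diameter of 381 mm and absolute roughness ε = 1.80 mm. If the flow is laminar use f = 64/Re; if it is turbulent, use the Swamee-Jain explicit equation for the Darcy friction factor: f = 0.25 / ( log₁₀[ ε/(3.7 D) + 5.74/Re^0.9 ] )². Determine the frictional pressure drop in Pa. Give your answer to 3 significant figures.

A = πD²/4 = π(0.381)²/4 = 0.114 m²; mean velocity V = ṁ/(ρA) = 12.6/(1910 · 0.114) = 0.05786 m/s.
Reynolds number Re = ρVD/μ = 1910 · 0.05786 · 0.381 / 0.0021 = 2.005e+04.
Re > 4000 → turbulent. Relative roughness ε/D = 0.0018/0.381 = 0.00472. Swamee-Jain: f = 0.25/(log₁₀[0.00472/3.7 + 5.74/2.005e+04^0.9])² = 0.25/(log₁₀[0.00128 + 0.000771])² = 0.25/(-2.689)² = 0.03458.
Darcy-Weisbach: ΔP = f(L/D)(ρV²/2) = 0.03458·(224/0.381)·(1910·0.05786²/2) = 0.03458·587.9·3.197 = 65.01 Pa.

ΔP ≈ 65.0 Pa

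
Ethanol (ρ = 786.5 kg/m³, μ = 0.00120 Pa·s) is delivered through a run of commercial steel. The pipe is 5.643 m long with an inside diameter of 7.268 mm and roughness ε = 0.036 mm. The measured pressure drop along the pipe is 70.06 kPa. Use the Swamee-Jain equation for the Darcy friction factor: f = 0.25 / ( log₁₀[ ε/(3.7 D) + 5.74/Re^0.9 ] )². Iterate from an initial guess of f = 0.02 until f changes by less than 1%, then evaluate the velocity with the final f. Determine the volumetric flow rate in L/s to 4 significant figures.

Rearranging Darcy-Weisbach: V = √(2·ΔP·D/(f·L·ρ)). With ε/D = 3.6e-05/0.007268 = 0.00495, iterate starting from f = 0.02:
  f = 0.02 → V = √(2·7.006e+04·0.007268/(0.02·5.643·786.5)) = 3.387 m/s; Re = ρVD/μ = 1.614e+04; f → 0.03579
  f = 0.03579 → V = 2.532 m/s; Re = 1.206e+04; f → 0.0372
  f = 0.0372 → V = 2.484 m/s; Re = 1.183e+04; f → 0.03731
Converged (Δf/f < 1%). With the final f = 0.03731: V = √(2·7.006e+04·0.007268/(0.03731·5.643·786.5)) = 2.48 m/s.
Q = V·A = 2.48·(π/4·0.007268²) = 0.0001029 m³/s = 0.1029 L/s.

Q ≈ 0.1029 L/s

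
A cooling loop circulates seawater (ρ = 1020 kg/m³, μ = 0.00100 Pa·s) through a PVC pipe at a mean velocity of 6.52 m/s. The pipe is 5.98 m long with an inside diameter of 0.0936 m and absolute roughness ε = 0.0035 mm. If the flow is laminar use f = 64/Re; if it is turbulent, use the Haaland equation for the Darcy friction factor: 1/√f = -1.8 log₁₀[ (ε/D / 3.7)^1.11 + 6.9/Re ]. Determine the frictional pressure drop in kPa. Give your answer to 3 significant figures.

ΔP ≈ 18.1 kPa

Reynolds number Re = ρVD/μ = 1020 · 6.52 · 0.0936 / 0.001 = 6.225e+05.
Re > 4000 → turbulent. Relative roughness ε/D = 3.5e-06/0.0936 = 3.74e-05. Haaland: 1/√f = -1.8 log₁₀[(3.74e-05/3.7)^1.11 + 6.9/6.225e+05] = -1.8 log₁₀[2.85e-06 + 1.11e-05] = 8.741, so f = 0.01309.
Darcy-Weisbach: ΔP = f(L/D)(ρV²/2) = 0.01309·(5.98/0.0936)·(1020·6.52²/2) = 0.01309·63.89·2.168e+04 = 1.813e+04 Pa.
ΔP = 1.813e+04 Pa = 18.1 kPa.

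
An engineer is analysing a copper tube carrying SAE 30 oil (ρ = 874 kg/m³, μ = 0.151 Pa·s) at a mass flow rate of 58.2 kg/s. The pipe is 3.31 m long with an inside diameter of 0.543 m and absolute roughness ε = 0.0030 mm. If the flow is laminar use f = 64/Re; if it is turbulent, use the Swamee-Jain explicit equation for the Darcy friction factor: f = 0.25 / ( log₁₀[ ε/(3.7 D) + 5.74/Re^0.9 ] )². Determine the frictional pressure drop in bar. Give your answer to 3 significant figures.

ΔP ≈ 1.56×10^-4 bar

A = πD²/4 = π(0.543)²/4 = 0.2316 m²; mean velocity V = ṁ/(ρA) = 58.2/(874 · 0.2316) = 0.2876 m/s.
Reynolds number Re = ρVD/μ = 874 · 0.2876 · 0.543 / 0.151 = 903.8.
Re < 2300 → laminar flow, so f = 64/Re = 64/903.8 = 0.07081 (the turbulent correlation is not needed).
Darcy-Weisbach: ΔP = f(L/D)(ρV²/2) = 0.07081·(3.31/0.543)·(874·0.2876²/2) = 0.07081·6.096·36.13 = 15.6 Pa.
ΔP = 15.6 Pa = 1.56×10^-4 bar.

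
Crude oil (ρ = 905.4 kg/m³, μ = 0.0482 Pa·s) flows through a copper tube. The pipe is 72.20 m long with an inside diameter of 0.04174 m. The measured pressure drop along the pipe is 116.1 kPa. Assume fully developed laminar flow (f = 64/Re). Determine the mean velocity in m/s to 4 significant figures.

V ≈ 1.816 m/s

For laminar flow, f = 64/Re with Re = ρVD/μ, so Darcy-Weisbach reduces to ΔP = 32μLV/D². Solving for V: V = ΔP·D²/(32μL) = 1.161e+05·(0.04174)²/(32·0.0482·72.2) = 1.816 m/s.
Check: Re = ρVD/μ = 905.4·1.816·0.04174/0.0482 = 1424 < 2300, so the laminar assumption holds.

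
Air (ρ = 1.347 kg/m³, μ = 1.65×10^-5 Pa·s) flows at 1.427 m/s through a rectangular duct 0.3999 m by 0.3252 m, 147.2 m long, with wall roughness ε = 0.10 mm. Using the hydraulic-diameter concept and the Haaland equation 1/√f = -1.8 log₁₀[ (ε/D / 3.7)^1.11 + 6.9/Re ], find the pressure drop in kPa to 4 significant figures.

Hydraulic diameter D_h = 4A/P = 4·(0.3999·0.3252)/(2·(0.3999+0.3252)) = 0.5202/1.45 = 0.3587 m.
Re = ρVD_h/μ = 1.347·1.427·0.3587/1.65e-05 = 4.179e+04.
ε/D_h = 0.0001/0.3587 = 0.000279; Haaland gives 1/√f = -1.8 log₁₀[2.65e-05+0.000165] = 6.692, so f = 0.02233.
ΔP = f(L/D_h)(ρV²/2) = 0.02233·147.2/0.3587·1.371 = 12.57 Pa.
ΔP = 0.01257 kPa.

ΔP ≈ 0.01257 kPa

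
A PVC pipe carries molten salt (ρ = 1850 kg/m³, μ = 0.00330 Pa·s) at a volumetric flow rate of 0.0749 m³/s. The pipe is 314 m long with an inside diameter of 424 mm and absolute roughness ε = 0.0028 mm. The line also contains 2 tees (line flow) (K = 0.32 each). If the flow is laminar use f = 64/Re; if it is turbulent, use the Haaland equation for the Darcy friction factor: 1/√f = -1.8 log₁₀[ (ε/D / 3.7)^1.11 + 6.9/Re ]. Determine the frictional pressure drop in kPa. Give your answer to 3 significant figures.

Cross-sectional area A = πD²/4 = π(0.424)²/4 = 0.1412 m²; mean velocity V = Q/A = 0.0749/0.1412 = 0.5305 m/s.
Reynolds number Re = ρVD/μ = 1850 · 0.5305 · 0.424 / 0.0033 = 1.261e+05.
Re > 4000 → turbulent. Relative roughness ε/D = 2.8e-06/0.424 = 6.6e-06. Haaland: 1/√f = -1.8 log₁₀[(6.6e-06/3.7)^1.11 + 6.9/1.261e+05] = -1.8 log₁₀[4.16e-07 + 5.47e-05] = 7.665, so f = 0.01702.
Total minor-loss coefficient ΣK = 2·0.32 = 0.64.
ΔP = [f·L/D + ΣK]·(ρV²/2) = [0.01702·314/0.424 + 0.64]·(1850·0.5305²/2) = [12.6 + 0.64]·260.3 = 3447 Pa.
ΔP = 3447 Pa = 3.45 kPa.

ΔP ≈ 3.45 kPa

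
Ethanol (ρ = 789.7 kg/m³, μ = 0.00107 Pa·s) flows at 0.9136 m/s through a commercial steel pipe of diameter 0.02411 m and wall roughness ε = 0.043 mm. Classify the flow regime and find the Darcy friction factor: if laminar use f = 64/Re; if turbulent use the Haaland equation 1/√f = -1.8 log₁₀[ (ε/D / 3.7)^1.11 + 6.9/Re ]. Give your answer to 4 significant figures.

f ≈ 0.03016

Re = ρVD/μ = 789.7·0.9136·0.02411/0.00107 = 1.626e+04.
Re > 4000 → turbulent. ε/D = 4.3e-05/0.02411 = 0.00178; Haaland: 1/√f = -1.8 log₁₀[0.000208 + 0.000424] = 5.758, so f = 0.03016.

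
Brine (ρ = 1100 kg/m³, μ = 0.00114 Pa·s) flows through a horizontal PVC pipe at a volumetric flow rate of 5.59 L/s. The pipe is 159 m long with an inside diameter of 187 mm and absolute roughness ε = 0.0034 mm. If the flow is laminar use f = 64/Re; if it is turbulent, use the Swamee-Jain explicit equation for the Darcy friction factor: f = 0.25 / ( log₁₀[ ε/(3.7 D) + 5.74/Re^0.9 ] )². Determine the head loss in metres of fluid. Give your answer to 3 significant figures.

Q = 5.59 L/s = 5.59/1000 = 0.00559 m³/s.
Cross-sectional area A = πD²/4 = π(0.187)²/4 = 0.02746 m²; mean velocity V = Q/A = 0.00559/0.02746 = 0.2035 m/s.
Reynolds number Re = ρVD/μ = 1100 · 0.2035 · 0.187 / 0.00114 = 3.673e+04.
Re > 4000 → turbulent. Relative roughness ε/D = 3.4e-06/0.187 = 1.82e-05. Swamee-Jain: f = 0.25/(log₁₀[1.82e-05/3.7 + 5.74/3.673e+04^0.9])² = 0.25/(log₁₀[4.91e-06 + 0.000447])² = 0.25/(-3.345)² = 0.02235.
Darcy-Weisbach: ΔP = f(L/D)(ρV²/2) = 0.02235·(159/0.187)·(1100·0.2035²/2) = 0.02235·850.3·22.78 = 432.9 Pa.
Head loss h_f = ΔP/(ρg) = 432.9/(1100·9.81) = 0.0401 m.

h_f ≈ 0.0401 m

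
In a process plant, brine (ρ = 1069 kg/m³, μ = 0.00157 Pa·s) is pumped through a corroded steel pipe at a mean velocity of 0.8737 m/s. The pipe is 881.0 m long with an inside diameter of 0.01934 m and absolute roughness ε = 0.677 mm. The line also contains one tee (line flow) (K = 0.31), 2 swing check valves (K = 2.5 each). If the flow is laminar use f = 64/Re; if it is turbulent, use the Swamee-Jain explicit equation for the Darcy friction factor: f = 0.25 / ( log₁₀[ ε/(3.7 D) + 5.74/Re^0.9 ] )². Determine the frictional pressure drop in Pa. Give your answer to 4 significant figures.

Reynolds number Re = ρVD/μ = 1069 · 0.8737 · 0.01934 / 0.00157 = 1.151e+04.
Re > 4000 → turbulent. Relative roughness ε/D = 0.000677/0.01934 = 0.035. Swamee-Jain: f = 0.25/(log₁₀[0.035/3.7 + 5.74/1.151e+04^0.9])² = 0.25/(log₁₀[0.00946 + 0.00127])² = 0.25/(-1.969)² = 0.06446.
Total minor-loss coefficient ΣK = 1·0.31 + 2·2.5 = 5.31.
ΔP = [f·L/D + ΣK]·(ρV²/2) = [0.06446·881/0.01934 + 5.31]·(1069·0.8737²/2) = [2936 + 5.31]·408 = 1.2e+06 Pa.

ΔP ≈ 1200000 Pa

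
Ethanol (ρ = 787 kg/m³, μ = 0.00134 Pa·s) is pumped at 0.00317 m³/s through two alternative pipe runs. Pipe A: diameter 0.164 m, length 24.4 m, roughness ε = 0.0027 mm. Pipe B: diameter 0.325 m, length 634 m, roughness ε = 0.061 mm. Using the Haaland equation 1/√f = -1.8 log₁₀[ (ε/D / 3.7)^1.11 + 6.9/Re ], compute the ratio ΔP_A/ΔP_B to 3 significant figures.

Pipe A: V = Q/A = 0.00317/0.02112 = 0.1501 m/s; Re = 1.445e+04; ε/D = 1.65e-05; Haaland → f = 0.028; ΔP_A = f(L/D)(ρV²/2) = 36.92 Pa.
Pipe B: V = Q/A = 0.00317/0.08296 = 0.03821 m/s; Re = 7294; ε/D = 0.000188; Haaland → f = 0.03392; ΔP_B = f(L/D)(ρV²/2) = 38.02 Pa.
ΔP_A/ΔP_B = 36.92/38.02 = 0.971.

ΔP_A/ΔP_B ≈ 0.971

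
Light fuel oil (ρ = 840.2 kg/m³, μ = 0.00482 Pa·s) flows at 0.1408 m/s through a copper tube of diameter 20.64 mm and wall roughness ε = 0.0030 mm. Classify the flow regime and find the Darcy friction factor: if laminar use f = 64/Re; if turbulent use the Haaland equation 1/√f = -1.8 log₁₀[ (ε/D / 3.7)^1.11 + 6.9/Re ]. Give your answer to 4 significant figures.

Re = ρVD/μ = 840.2·0.1408·0.02064/0.00482 = 506.6.
Re < 2300 → laminar, so f = 64/Re = 0.1263 (roughness is irrelevant in laminar flow).

f ≈ 0.1263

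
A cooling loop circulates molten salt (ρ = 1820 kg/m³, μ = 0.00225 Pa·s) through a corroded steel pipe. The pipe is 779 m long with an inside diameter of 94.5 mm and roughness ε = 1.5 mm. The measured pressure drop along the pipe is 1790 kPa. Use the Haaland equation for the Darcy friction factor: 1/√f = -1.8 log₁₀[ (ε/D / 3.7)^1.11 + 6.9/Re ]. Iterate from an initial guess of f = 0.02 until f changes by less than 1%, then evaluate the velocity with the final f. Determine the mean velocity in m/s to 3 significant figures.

Rearranging Darcy-Weisbach: V = √(2·ΔP·D/(f·L·ρ)). With ε/D = 0.0015/0.0945 = 0.0159, iterate starting from f = 0.02:
  f = 0.02 → V = √(2·1.79e+06·0.0945/(0.02·779·1820)) = 3.454 m/s; Re = ρVD/μ = 2.64e+05; f → 0.04485
  f = 0.04485 → V = 2.307 m/s; Re = 1.763e+05; f → 0.04493
Converged (Δf/f < 1%). With the final f = 0.04493: V = √(2·1.79e+06·0.0945/(0.04493·779·1820)) = 2.304 m/s.

V ≈ 2.30 m/s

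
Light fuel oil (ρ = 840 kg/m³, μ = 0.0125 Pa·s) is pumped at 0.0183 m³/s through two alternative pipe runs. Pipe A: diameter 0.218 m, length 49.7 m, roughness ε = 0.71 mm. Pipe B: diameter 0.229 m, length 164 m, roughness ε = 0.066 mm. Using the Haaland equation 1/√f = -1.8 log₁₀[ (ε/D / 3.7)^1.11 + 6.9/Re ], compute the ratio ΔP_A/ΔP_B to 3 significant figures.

ΔP_A/ΔP_B ≈ 0.421

Pipe A: V = Q/A = 0.0183/0.03733 = 0.4903 m/s; Re = 7182; ε/D = 0.00326; Haaland → f = 0.03762; ΔP_A = f(L/D)(ρV²/2) = 865.9 Pa.
Pipe B: V = Q/A = 0.0183/0.04119 = 0.4443 m/s; Re = 6837; ε/D = 0.000288; Haaland → f = 0.03465; ΔP_B = f(L/D)(ρV²/2) = 2058 Pa.
ΔP_A/ΔP_B = 865.9/2058 = 0.421.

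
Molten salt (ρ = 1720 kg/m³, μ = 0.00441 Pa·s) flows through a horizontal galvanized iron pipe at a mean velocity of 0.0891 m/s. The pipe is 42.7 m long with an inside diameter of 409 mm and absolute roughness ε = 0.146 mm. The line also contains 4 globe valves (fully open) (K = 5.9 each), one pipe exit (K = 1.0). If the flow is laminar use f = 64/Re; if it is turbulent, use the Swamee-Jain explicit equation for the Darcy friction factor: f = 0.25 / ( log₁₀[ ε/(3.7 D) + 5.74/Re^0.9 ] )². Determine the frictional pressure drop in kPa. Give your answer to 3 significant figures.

ΔP ≈ 0.189 kPa

Reynolds number Re = ρVD/μ = 1720 · 0.0891 · 0.409 / 0.00441 = 1.421e+04.
Re > 4000 → turbulent. Relative roughness ε/D = 0.000146/0.409 = 0.000357. Swamee-Jain: f = 0.25/(log₁₀[0.000357/3.7 + 5.74/1.421e+04^0.9])² = 0.25/(log₁₀[9.65e-05 + 0.00105])² = 0.25/(-2.94)² = 0.02892.
Total minor-loss coefficient ΣK = 4·5.9 + 1·1 = 24.6.
ΔP = [f·L/D + ΣK]·(ρV²/2) = [0.02892·42.7/0.409 + 24.6]·(1720·0.0891²/2) = [3.019 + 24.6]·6.827 = 188.6 Pa.
ΔP = 188.6 Pa = 0.189 kPa.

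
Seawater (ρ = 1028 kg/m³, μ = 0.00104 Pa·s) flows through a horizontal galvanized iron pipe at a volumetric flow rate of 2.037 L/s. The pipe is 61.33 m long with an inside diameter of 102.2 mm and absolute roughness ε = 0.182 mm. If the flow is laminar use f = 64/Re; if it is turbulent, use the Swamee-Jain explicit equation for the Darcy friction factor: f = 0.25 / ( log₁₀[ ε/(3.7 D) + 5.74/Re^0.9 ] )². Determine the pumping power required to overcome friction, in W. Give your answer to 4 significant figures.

Q = 2.037 L/s = 2.037/1000 = 0.002037 m³/s.
Cross-sectional area A = πD²/4 = π(0.1022)²/4 = 0.008203 m²; mean velocity V = Q/A = 0.002037/0.008203 = 0.2483 m/s.
Reynolds number Re = ρVD/μ = 1028 · 0.2483 · 0.1022 / 0.00104 = 2.508e+04.
Re > 4000 → turbulent. Relative roughness ε/D = 0.000182/0.1022 = 0.00178. Swamee-Jain: f = 0.25/(log₁₀[0.00178/3.7 + 5.74/2.508e+04^0.9])² = 0.25/(log₁₀[0.000481 + 0.00063])² = 0.25/(-2.954)² = 0.02865.
Darcy-Weisbach: ΔP = f(L/D)(ρV²/2) = 0.02865·(61.33/0.1022)·(1028·0.2483²/2) = 0.02865·600.1·31.69 = 544.8 Pa.
Pumping power P = QΔP = 0.002037·544.8 = 1.1098 W = 1.110 W.

P ≈ 1.110 W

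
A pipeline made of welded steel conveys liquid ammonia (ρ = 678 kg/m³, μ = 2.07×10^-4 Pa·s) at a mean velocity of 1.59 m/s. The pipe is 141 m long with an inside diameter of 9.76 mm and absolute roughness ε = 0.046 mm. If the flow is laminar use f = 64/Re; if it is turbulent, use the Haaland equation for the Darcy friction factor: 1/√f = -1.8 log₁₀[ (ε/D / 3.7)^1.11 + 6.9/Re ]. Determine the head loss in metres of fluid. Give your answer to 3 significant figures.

h_f ≈ 58.8 m

Reynolds number Re = ρVD/μ = 678 · 1.59 · 0.00976 / 0.000207 = 5.083e+04.
Re > 4000 → turbulent. Relative roughness ε/D = 4.6e-05/0.00976 = 0.00471. Haaland: 1/√f = -1.8 log₁₀[(0.00471/3.7)^1.11 + 6.9/5.083e+04] = -1.8 log₁₀[0.000612 + 0.000136] = 5.627, so f = 0.03158.
Darcy-Weisbach: ΔP = f(L/D)(ρV²/2) = 0.03158·(141/0.00976)·(678·1.59²/2) = 0.03158·1.445e+04·857 = 3.91e+05 Pa.
Head loss h_f = ΔP/(ρg) = 3.91e+05/(678·9.81) = 58.8 m.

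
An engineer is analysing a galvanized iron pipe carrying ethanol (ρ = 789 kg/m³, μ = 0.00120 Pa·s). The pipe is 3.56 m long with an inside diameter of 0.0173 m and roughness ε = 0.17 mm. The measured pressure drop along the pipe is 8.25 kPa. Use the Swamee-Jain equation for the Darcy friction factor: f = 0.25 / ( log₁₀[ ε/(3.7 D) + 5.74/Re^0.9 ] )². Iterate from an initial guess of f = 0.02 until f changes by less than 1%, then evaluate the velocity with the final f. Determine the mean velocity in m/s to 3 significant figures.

V ≈ 1.56 m/s

Rearranging Darcy-Weisbach: V = √(2·ΔP·D/(f·L·ρ)). With ε/D = 0.00017/0.0173 = 0.00983, iterate starting from f = 0.02:
  f = 0.02 → V = √(2·8250·0.0173/(0.02·3.56·789)) = 2.254 m/s; Re = ρVD/μ = 2.564e+04; f → 0.04049
  f = 0.04049 → V = 1.584 m/s; Re = 1.802e+04; f → 0.04147
  f = 0.04147 → V = 1.565 m/s; Re = 1.781e+04; f → 0.04151
Converged (Δf/f < 1%). With the final f = 0.04151: V = √(2·8250·0.0173/(0.04151·3.56·789)) = 1.565 m/s.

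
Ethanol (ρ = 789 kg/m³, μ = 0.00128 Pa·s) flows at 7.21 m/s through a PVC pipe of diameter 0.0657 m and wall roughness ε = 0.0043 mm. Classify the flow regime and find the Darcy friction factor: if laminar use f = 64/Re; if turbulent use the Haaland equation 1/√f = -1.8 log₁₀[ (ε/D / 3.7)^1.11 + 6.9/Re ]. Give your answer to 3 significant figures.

f ≈ 0.0150

Re = ρVD/μ = 789·7.21·0.0657/0.00128 = 2.92e+05.
Re > 4000 → turbulent. ε/D = 4.3e-06/0.0657 = 6.54e-05; Haaland: 1/√f = -1.8 log₁₀[5.31e-06 + 2.36e-05] = 8.169, so f = 0.01498.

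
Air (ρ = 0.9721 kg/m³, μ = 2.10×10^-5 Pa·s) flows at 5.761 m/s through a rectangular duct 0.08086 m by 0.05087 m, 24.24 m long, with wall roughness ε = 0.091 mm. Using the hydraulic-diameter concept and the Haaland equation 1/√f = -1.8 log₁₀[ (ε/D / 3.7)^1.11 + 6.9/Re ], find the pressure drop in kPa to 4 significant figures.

ΔP ≈ 0.1845 kPa

Hydraulic diameter D_h = 4A/P = 4·(0.08086·0.05087)/(2·(0.08086+0.05087)) = 0.01645/0.2635 = 0.06245 m.
Re = ρVD_h/μ = 0.9721·5.761·0.06245/2.1e-05 = 1.665e+04.
ε/D_h = 9.1e-05/0.06245 = 0.00146; Haaland gives 1/√f = -1.8 log₁₀[0.000166+0.000414] = 5.825, so f = 0.02947.
ΔP = f(L/D_h)(ρV²/2) = 0.02947·24.24/0.06245·16.13 = 184.5 Pa.
ΔP = 0.1845 kPa.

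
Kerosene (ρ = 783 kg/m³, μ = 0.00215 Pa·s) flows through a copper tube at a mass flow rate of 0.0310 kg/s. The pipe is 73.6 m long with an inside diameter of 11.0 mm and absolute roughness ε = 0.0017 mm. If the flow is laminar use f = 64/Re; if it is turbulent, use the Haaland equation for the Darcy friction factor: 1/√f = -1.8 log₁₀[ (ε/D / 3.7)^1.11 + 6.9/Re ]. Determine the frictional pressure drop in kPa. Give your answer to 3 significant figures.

A = πD²/4 = π(0.011)²/4 = 9.503e-05 m²; mean velocity V = ṁ/(ρA) = 0.031/(783 · 9.503e-05) = 0.4166 m/s.
Reynolds number Re = ρVD/μ = 783 · 0.4166 · 0.011 / 0.00215 = 1669.
Re < 2300 → laminar flow, so f = 64/Re = 64/1669 = 0.03835 (the turbulent correlation is not needed).
Darcy-Weisbach: ΔP = f(L/D)(ρV²/2) = 0.03835·(73.6/0.011)·(783·0.4166²/2) = 0.03835·6691·67.95 = 1.743e+04 Pa.
ΔP = 1.743e+04 Pa = 17.4 kPa.

ΔP ≈ 17.4 kPa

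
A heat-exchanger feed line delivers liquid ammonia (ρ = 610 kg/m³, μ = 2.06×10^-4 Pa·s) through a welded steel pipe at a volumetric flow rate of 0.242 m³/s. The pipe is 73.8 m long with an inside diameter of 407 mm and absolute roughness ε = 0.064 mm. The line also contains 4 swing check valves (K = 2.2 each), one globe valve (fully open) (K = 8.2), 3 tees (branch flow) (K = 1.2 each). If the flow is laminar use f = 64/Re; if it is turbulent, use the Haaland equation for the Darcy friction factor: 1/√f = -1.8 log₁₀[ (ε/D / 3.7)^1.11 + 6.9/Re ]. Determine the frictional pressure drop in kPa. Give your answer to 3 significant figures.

ΔP ≈ 24.3 kPa

Cross-sectional area A = πD²/4 = π(0.407)²/4 = 0.1301 m²; mean velocity V = Q/A = 0.242/0.1301 = 1.86 m/s.
Reynolds number Re = ρVD/μ = 610 · 1.86 · 0.407 / 0.000206 = 2.242e+06.
Re > 4000 → turbulent. Relative roughness ε/D = 6.4e-05/0.407 = 0.000157. Haaland: 1/√f = -1.8 log₁₀[(0.000157/3.7)^1.11 + 6.9/2.242e+06] = -1.8 log₁₀[1.4e-05 + 3.08e-06] = 8.58, so f = 0.01359.
Total minor-loss coefficient ΣK = 4·2.2 + 1·8.2 + 3·1.2 = 20.6.
ΔP = [f·L/D + ΣK]·(ρV²/2) = [0.01359·73.8/0.407 + 20.6]·(610·1.86²/2) = [2.463 + 20.6]·1055 = 2.434e+04 Pa.
ΔP = 2.434e+04 Pa = 24.3 kPa.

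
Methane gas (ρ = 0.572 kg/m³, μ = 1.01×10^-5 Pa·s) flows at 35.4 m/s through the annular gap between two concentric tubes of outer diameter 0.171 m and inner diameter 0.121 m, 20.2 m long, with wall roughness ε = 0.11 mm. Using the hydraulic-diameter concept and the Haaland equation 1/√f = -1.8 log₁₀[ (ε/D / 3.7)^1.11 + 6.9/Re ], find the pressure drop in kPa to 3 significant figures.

Hydraulic diameter D_h = 4A/P = D_o - D_i = 0.171 - 0.121 = 0.05 m.
Re = ρVD_h/μ = 0.572·35.4·0.05/1.01e-05 = 1.002e+05.
ε/D_h = 0.00011/0.05 = 0.0022; Haaland gives 1/√f = -1.8 log₁₀[0.000263+6.88e-05] = 6.263, so f = 0.02549.
ΔP = f(L/D_h)(ρV²/2) = 0.02549·20.2/0.05·358.4 = 3691 Pa.
ΔP = 3.69 kPa.

ΔP ≈ 3.69 kPa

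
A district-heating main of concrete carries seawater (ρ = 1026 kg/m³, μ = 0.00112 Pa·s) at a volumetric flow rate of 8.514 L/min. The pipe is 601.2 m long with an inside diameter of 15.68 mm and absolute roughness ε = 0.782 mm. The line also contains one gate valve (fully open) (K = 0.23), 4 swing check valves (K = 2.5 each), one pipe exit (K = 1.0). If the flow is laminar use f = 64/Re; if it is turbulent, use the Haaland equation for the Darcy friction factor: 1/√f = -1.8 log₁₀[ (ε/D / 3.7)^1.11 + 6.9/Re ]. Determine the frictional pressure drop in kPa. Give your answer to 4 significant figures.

ΔP ≈ 788.2 kPa

Q = 8.514 L/min = 8.514/60000 = 0.0001419 m³/s.
Cross-sectional area A = πD²/4 = π(0.01568)²/4 = 0.0001931 m²; mean velocity V = Q/A = 0.0001419/0.0001931 = 0.7349 m/s.
Reynolds number Re = ρVD/μ = 1026 · 0.7349 · 0.01568 / 0.00112 = 1.056e+04.
Re > 4000 → turbulent. Relative roughness ε/D = 0.000782/0.01568 = 0.0499. Haaland: 1/√f = -1.8 log₁₀[(0.0499/3.7)^1.11 + 6.9/1.056e+04] = -1.8 log₁₀[0.00839 + 0.000654] = 3.678, so f = 0.07391.
Total minor-loss coefficient ΣK = 1·0.23 + 4·2.5 + 1·1 = 11.2.
ΔP = [f·L/D + ΣK]·(ρV²/2) = [0.07391·601.2/0.01568 + 11.2]·(1026·0.7349²/2) = [2834 + 11.2]·277 = 7.882e+05 Pa.
ΔP = 7.882e+05 Pa = 788.2 kPa.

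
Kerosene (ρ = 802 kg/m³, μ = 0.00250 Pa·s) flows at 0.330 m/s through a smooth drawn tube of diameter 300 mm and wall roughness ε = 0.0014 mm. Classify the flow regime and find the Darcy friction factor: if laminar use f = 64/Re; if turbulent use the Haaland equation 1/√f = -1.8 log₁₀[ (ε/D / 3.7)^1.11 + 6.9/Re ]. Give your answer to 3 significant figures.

f ≈ 0.0230

Re = ρVD/μ = 802·0.33·0.3/0.0025 = 3.176e+04.
Re > 4000 → turbulent. ε/D = 1.4e-06/0.3 = 4.67e-06; Haaland: 1/√f = -1.8 log₁₀[2.83e-07 + 0.000217] = 6.592, so f = 0.02301.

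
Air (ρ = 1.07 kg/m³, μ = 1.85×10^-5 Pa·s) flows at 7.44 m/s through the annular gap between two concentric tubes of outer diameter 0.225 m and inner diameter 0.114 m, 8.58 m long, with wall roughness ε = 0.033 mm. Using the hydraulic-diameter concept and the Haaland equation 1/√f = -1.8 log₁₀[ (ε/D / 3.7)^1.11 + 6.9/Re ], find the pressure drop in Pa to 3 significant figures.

Hydraulic diameter D_h = 4A/P = D_o - D_i = 0.225 - 0.114 = 0.111 m.
Re = ρVD_h/μ = 1.07·7.44·0.111/1.85e-05 = 4.776e+04.
ε/D_h = 3.3e-05/0.111 = 0.000297; Haaland gives 1/√f = -1.8 log₁₀[2.85e-05+0.000144] = 6.772, so f = 0.02181.
ΔP = f(L/D_h)(ρV²/2) = 0.02181·8.58/0.111·29.61 = 49.92 Pa.

ΔP ≈ 49.9 Pa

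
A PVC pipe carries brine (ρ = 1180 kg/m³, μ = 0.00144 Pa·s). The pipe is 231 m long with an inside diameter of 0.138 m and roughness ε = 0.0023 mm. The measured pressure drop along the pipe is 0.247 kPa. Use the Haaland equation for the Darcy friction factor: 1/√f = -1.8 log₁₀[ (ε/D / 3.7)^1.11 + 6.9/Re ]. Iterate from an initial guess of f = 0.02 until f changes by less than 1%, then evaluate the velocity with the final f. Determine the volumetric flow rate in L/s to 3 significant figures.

Q ≈ 1.35 L/s

Rearranging Darcy-Weisbach: V = √(2·ΔP·D/(f·L·ρ)). With ε/D = 2.3e-06/0.138 = 1.67e-05, iterate starting from f = 0.02:
  f = 0.02 → V = √(2·247·0.138/(0.02·231·1180)) = 0.1118 m/s; Re = ρVD/μ = 1.265e+04; f → 0.029
  f = 0.029 → V = 0.09286 m/s; Re = 1.05e+04; f → 0.03049
  f = 0.03049 → V = 0.09057 m/s; Re = 1.024e+04; f → 0.0307
Converged (Δf/f < 1%). With the final f = 0.0307: V = √(2·247·0.138/(0.0307·231·1180)) = 0.09026 m/s.
Q = V·A = 0.09026·(π/4·0.138²) = 0.00135 m³/s = 1.35 L/s.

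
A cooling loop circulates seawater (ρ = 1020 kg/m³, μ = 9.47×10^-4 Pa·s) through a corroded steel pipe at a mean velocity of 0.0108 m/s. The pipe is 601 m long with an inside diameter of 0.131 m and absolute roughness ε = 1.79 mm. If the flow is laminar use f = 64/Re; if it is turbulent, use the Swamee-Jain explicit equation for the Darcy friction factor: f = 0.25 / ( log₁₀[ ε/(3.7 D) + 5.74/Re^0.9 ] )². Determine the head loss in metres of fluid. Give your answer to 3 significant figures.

h_f ≈ 0.00115 m

Reynolds number Re = ρVD/μ = 1020 · 0.0108 · 0.131 / 0.000947 = 1524.
Re < 2300 → laminar flow, so f = 64/Re = 64/1524 = 0.042 (the turbulent correlation is not needed).
Darcy-Weisbach: ΔP = f(L/D)(ρV²/2) = 0.042·(601/0.131)·(1020·0.0108²/2) = 0.042·4588·0.05949 = 11.46 Pa.
Head loss h_f = ΔP/(ρg) = 11.46/(1020·9.81) = 0.00115 m.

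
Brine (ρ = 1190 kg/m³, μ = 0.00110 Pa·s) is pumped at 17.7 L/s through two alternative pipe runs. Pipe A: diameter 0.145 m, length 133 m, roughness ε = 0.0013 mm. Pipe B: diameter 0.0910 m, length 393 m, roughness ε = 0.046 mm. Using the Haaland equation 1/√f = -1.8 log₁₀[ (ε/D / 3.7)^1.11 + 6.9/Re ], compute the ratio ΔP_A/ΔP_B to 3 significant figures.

Pipe A: V = Q/A = 0.0177/0.01651 = 1.072 m/s; Re = 1.681e+05; ε/D = 8.97e-06; Haaland → f = 0.01608; ΔP_A = f(L/D)(ρV²/2) = 1.008e+04 Pa.
Pipe B: V = Q/A = 0.0177/0.006504 = 2.721 m/s; Re = 2.679e+05; ε/D = 0.000505; Haaland → f = 0.01824; ΔP_B = f(L/D)(ρV²/2) = 3.472e+05 Pa.
ΔP_A/ΔP_B = 1.008e+04/3.472e+05 = 0.0290.

ΔP_A/ΔP_B ≈ 0.0290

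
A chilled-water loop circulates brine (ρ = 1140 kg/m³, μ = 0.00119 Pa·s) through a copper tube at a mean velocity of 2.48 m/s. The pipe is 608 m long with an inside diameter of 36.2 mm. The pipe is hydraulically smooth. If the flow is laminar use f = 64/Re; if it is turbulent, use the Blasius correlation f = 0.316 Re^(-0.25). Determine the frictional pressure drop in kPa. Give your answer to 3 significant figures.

ΔP ≈ 1090 kPa

Reynolds number Re = ρVD/μ = 1140 · 2.48 · 0.0362 / 0.00119 = 8.6e+04.
Re > 4000 → turbulent. Smooth-pipe (Blasius): f = 0.316 Re^(-0.25) = 0.316/(8.6e+04)^0.25 = 0.01845.
Darcy-Weisbach: ΔP = f(L/D)(ρV²/2) = 0.01845·(608/0.0362)·(1140·2.48²/2) = 0.01845·1.68e+04·3506 = 1.087e+06 Pa.
ΔP = 1.087e+06 Pa = 1090 kPa.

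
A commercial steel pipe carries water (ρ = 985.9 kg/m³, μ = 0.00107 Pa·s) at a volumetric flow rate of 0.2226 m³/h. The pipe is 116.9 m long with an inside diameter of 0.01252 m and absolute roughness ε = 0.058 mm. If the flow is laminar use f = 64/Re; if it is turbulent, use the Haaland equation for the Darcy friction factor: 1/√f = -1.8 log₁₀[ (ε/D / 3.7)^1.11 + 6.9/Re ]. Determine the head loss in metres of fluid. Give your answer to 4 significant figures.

h_f ≈ 4.911 m

Q = 0.2226 m³/h = 0.2226/3600 = 6.183e-05 m³/s.
Cross-sectional area A = πD²/4 = π(0.01252)²/4 = 0.0001231 m²; mean velocity V = Q/A = 6.183e-05/0.0001231 = 0.5023 m/s.
Reynolds number Re = ρVD/μ = 985.9 · 0.5023 · 0.01252 / 0.00107 = 5794.
Re > 4000 → turbulent. Relative roughness ε/D = 5.8e-05/0.01252 = 0.00463. Haaland: 1/√f = -1.8 log₁₀[(0.00463/3.7)^1.11 + 6.9/5794] = -1.8 log₁₀[0.0006 + 0.00119] = 4.944, so f = 0.04091.
Darcy-Weisbach: ΔP = f(L/D)(ρV²/2) = 0.04091·(116.9/0.01252)·(985.9·0.5023²/2) = 0.04091·9337·124.4 = 4.749e+04 Pa.
Head loss h_f = ΔP/(ρg) = 4.749e+04/(985.9·9.81) = 4.911 m.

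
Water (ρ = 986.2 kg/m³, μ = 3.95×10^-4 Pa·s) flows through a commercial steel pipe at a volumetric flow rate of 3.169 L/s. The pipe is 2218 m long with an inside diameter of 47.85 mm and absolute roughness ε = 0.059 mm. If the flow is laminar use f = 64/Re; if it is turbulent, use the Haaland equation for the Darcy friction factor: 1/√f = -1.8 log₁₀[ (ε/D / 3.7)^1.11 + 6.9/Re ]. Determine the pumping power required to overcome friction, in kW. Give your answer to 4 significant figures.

P ≈ 4.892 kW

Q = 3.169 L/s = 3.169/1000 = 0.003169 m³/s.
Cross-sectional area A = πD²/4 = π(0.04785)²/4 = 0.001798 m²; mean velocity V = Q/A = 0.003169/0.001798 = 1.762 m/s.
Reynolds number Re = ρVD/μ = 986.2 · 1.762 · 0.04785 / 0.000395 = 2.105e+05.
Re > 4000 → turbulent. Relative roughness ε/D = 5.9e-05/0.04785 = 0.00123. Haaland: 1/√f = -1.8 log₁₀[(0.00123/3.7)^1.11 + 6.9/2.105e+05] = -1.8 log₁₀[0.000138 + 3.28e-05] = 6.781, so f = 0.02175.
Darcy-Weisbach: ΔP = f(L/D)(ρV²/2) = 0.02175·(2218/0.04785)·(986.2·1.762²/2) = 0.02175·4.635e+04·1531 = 1.544e+06 Pa.
Pumping power P = QΔP = 0.003169·1.544e+06 = 4891.9 W = 4.892 kW.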